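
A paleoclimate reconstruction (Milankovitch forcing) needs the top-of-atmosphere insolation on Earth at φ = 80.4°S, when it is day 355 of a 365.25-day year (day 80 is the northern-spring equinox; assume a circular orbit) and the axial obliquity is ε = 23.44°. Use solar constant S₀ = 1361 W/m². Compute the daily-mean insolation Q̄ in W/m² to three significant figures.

Q̄ ≈ 534 W/m²

Solar longitude: λ_s = 360° × (355 − 80)/365.25 = 271.047°.
sin δ = sin 23.44° × sin 271.047° = -0.39772, so δ = -23.436°.
cos H₀ = −tan(-80.4°) tan(-23.436°) = -2.5629 ≤ −1 ⇒ polar day, H₀ = π.
Bracket: H₀ sin φ sin δ + cos φ cos δ sin H₀ = 3.1416×-0.98600×-0.39772 + 0.16677×0.91751×0.00000 = 1.231984 + 0.000000 = 1.231984.
Q̄ = (S₀/π) × [bracket] = (1361/π) × 1.231984 = 533.7 W/m².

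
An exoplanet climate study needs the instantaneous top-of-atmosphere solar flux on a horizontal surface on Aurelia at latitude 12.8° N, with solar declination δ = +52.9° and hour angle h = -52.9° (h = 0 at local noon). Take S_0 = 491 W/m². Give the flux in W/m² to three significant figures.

cos θ_z = sin ϕ sin δ + cos ϕ cos δ cos h = 0.176704 + 0.354818 = 0.531522.
Flux = S_0 · cos θ_z = 491 × 0.531522 = 261.0 W/m².

261 W/m²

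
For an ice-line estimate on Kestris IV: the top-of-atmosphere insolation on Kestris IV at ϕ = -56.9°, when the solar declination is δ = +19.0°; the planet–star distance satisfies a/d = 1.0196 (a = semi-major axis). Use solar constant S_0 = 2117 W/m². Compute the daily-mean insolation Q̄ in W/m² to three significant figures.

Q̄ ≈ 113 W/m²

cos h₀ = −tan(-56.9°) tan(+19.000°) = 0.5282, h₀ = 1.0143 rad.
Bracket: h₀ sin ϕ sin δ + cos ϕ cos δ sin h₀ = 1.0143×-0.83772×0.32557 + 0.54610×0.94552×0.84912 = -0.276637 + 0.438442 = 0.161805.
Inverse-square distance factor (a/d)² = 1.0196² = 1.039584.
Q̄ = (S_0/π) × 1.039584 × [bracket] = (2117/π) × 1.039584 × 0.161805 = 113.4 W/m².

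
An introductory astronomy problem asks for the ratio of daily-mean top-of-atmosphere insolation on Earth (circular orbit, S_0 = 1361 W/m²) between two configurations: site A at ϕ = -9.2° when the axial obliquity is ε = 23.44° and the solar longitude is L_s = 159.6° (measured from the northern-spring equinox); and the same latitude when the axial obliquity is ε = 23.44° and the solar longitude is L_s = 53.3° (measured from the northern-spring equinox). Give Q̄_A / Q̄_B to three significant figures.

— Configuration A (ϕ=-9.2°):
Solar declination: sin δ = sin ε · sin L_s = sin 23.44° × sin 159.6° = 0.13866, so δ = +7.970°.
cos h₀ = −tan(-9.2°) tan(+7.970°) = 0.0227, h₀ = 1.5481 rad.
Bracket: h₀ sin ϕ sin δ + cos ϕ cos δ sin h₀ = 1.5481×-0.15988×0.13866 + 0.98714×0.99034×0.99974 = -0.034320 + 0.977350 = 0.943030.
Q̄ = (S_0/π) × [bracket] = (1361/π) × 0.943030 = 408.54 W/m².
— Configuration B (ϕ=-9.2°):
Solar declination: sin δ = sin ε · sin L_s = sin 23.44° × sin 53.3° = 0.31894, so δ = +18.599°.
cos h₀ = −tan(-9.2°) tan(+18.599°) = 0.0545, h₀ = 1.5163 rad.
Bracket: h₀ sin ϕ sin δ + cos ϕ cos δ sin h₀ = 1.5163×-0.15988×0.31894 + 0.98714×0.94778×0.99851 = -0.077319 + 0.934198 = 0.856879.
Q̄ = (S_0/π) × [bracket] = (1361/π) × 0.856879 = 371.22 W/m².
Ratio Q̄_A / Q̄_B = 408.54 / 371.22 = 1.101.

Q̄_A / Q̄_B ≈ 1.10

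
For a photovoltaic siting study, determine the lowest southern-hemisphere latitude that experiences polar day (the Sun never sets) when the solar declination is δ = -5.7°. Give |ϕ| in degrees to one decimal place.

|ϕ| = 84.3°

Polar day requires cos h₀ = −tan ϕ tan δ ≤ −1, i.e. tan ϕ tan δ ≥ 1.
The boundary is |tan ϕ| · |tan δ| = 1, so |ϕ| = 90° − |δ| = 90° − 5.7° = 84.3° in the southern hemisphere.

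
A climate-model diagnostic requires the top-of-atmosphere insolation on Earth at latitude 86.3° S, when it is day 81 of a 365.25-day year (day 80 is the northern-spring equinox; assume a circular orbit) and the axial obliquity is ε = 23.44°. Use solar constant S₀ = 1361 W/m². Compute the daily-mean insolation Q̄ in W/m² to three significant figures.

Q̄ ≈ 23.5 W/m²

Solar longitude: λ_s = 360° × (81 − 80)/365.25 = 0.986°.
sin δ = sin 23.44° × sin 0.986° = 0.00684, so δ = +0.392°.
cos H₀ = −tan(-86.3°) tan(+0.392°) = 0.1058, H₀ = 1.4648 rad.
Bracket: H₀ sin φ sin δ + cos φ cos δ sin H₀ = 1.4648×-0.99792×0.00684 + 0.06453×0.99998×0.99439 = -0.009998 + 0.064167 = 0.054169.
Q̄ = (S₀/π) × [bracket] = (1361/π) × 0.054169 = 23.47 W/m².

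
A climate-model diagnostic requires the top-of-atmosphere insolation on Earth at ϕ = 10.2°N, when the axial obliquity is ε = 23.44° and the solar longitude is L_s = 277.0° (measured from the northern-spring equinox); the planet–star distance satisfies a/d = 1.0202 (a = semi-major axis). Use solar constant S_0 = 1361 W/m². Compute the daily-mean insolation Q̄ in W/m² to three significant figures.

Q̄ ≈ 359 W/m²

Solar declination: sin δ = sin ε · sin L_s = sin 23.44° × sin 277.0° = -0.39482, so δ = -23.255°.
cos h₀ = −tan(+10.2°) tan(-23.255°) = 0.0773, h₀ = 1.4934 rad.
Bracket: h₀ sin ϕ sin δ + cos ϕ cos δ sin h₀ = 1.4934×0.17708×-0.39482 + 0.98420×0.91876×0.99701 = -0.104411 + 0.901540 = 0.797129.
Inverse-square distance factor (a/d)² = 1.0202² = 1.040808.
Q̄ = (S_0/π) × 1.040808 × [bracket] = (1361/π) × 1.040808 × 0.797129 = 359.4 W/m².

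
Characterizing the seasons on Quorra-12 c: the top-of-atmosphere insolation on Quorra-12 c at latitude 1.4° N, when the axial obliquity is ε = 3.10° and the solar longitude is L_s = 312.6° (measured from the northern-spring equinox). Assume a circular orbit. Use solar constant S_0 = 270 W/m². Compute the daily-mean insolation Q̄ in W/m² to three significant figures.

Q̄ ≈ 85.7 W/m²

Solar declination: sin δ = sin ε · sin L_s = sin 3.10° × sin 312.6° = -0.03981, so δ = -2.281°.
cos h₀ = −tan(+1.4°) tan(-2.281°) = 0.0010, h₀ = 1.5698 rad.
Bracket: h₀ sin ϕ sin δ + cos ϕ cos δ sin h₀ = 1.5698×0.02443×-0.03981 + 0.99970×0.99921×1.00000 = -0.001527 + 0.998910 = 0.997383.
Q̄ = (S_0/π) × [bracket] = (270/π) × 0.997383 = 85.72 W/m².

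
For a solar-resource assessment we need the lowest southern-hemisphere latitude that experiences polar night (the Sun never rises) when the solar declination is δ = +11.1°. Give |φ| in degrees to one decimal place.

|φ| = 78.9°

Polar night requires cos H₀ = −tan φ tan δ ≥ 1, i.e. tan φ tan δ ≤ −1.
The boundary is |tan φ| · |tan δ| = 1, so |φ| = 90° − |δ| = 90° − 11.1° = 78.9° in the southern hemisphere.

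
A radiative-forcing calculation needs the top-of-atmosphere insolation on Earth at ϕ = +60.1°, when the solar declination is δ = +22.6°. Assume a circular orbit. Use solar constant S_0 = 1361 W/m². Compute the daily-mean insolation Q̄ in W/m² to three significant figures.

cos h₀ = −tan(+60.1°) tan(+22.600°) = -0.7239, h₀ = 2.3802 rad.
Bracket: h₀ sin ϕ sin δ + cos ϕ cos δ sin h₀ = 2.3802×0.86690×0.38430 + 0.49849×0.92321×0.68991 = 0.792963 + 0.317504 = 1.110467.
Q̄ = (S_0/π) × [bracket] = (1361/π) × 1.110467 = 481.1 W/m².

Q̄ ≈ 481 W/m²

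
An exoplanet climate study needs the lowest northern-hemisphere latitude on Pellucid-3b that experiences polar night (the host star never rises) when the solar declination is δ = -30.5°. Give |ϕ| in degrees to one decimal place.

Polar night requires cos h₀ = −tan ϕ tan δ ≥ 1, i.e. tan ϕ tan δ ≤ −1.
The boundary is |tan ϕ| · |tan δ| = 1, so |ϕ| = 90° − |δ| = 90° − 30.5° = 59.5° in the northern hemisphere.

|ϕ| = 59.5°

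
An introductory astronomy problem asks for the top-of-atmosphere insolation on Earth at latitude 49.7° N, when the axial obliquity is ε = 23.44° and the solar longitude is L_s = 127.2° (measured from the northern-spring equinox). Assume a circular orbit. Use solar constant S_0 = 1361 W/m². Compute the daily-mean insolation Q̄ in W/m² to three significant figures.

Q̄ ≈ 451 W/m²

Solar declination: sin δ = sin ε · sin L_s = sin 23.44° × sin 127.2° = 0.31685, so δ = +18.473°.
cos h₀ = −tan(+49.7°) tan(+18.473°) = -0.3939, h₀ = 1.9757 rad.
Bracket: h₀ sin ϕ sin δ + cos ϕ cos δ sin h₀ = 1.9757×0.76267×0.31685 + 0.64679×0.94848×0.91915 = 0.477432 + 0.563869 = 1.041301.
Q̄ = (S_0/π) × [bracket] = (1361/π) × 1.041301 = 451.1 W/m².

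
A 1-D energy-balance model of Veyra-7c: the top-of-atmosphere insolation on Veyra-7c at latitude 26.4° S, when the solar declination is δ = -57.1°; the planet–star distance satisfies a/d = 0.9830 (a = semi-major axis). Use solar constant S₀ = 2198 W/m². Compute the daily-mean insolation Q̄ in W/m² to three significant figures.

Q̄ ≈ 828 W/m²

cos H₀ = −tan(-26.4°) tan(-57.100°) = -0.7673, H₀ = 2.4455 rad.
Bracket: H₀ sin φ sin δ + cos φ cos δ sin H₀ = 2.4455×-0.44464×-0.83962 + 0.89571×0.54317×0.64126 = 0.912975 + 0.311988 = 1.224963.
Inverse-square distance factor (a/d)² = 0.9830² = 0.966289.
Q̄ = (S₀/π) × 0.966289 × [bracket] = (2198/π) × 0.966289 × 1.224963 = 828.1 W/m².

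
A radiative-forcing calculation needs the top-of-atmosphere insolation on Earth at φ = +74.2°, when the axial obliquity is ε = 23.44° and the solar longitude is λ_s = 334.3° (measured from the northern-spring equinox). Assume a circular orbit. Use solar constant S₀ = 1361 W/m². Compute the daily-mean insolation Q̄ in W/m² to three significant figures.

Solar declination: sin δ = sin ε · sin λ_s = sin 23.44° × sin 334.3° = -0.17250, so δ = -9.933°.
cos H₀ = −tan(+74.2°) tan(-9.933°) = 0.6189, H₀ = 0.9035 rad.
Bracket: H₀ sin φ sin δ + cos φ cos δ sin H₀ = 0.9035×0.96222×-0.17250 + 0.27228×0.98501×0.78547 = -0.149966 + 0.210662 = 0.060696.
Q̄ = (S₀/π) × [bracket] = (1361/π) × 0.060696 = 26.29 W/m².

Q̄ ≈ 26.3 W/m²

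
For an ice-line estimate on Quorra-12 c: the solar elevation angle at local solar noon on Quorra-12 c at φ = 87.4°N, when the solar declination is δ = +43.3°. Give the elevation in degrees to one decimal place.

45.9°

At local noon the hour angle is zero, so the zenith angle equals |φ − δ| = |+87.4° − (+43.300°)| = 44.100°.
Elevation = 90° − 44.100° = 45.9°.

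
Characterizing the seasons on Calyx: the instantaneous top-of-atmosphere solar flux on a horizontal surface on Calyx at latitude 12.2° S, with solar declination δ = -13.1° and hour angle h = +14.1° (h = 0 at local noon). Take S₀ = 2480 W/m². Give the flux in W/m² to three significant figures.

2.41e+03 W/m²

cos θ_z = sin φ sin δ + cos φ cos δ cos h = 0.047897 + 0.923298 = 0.971195.
Flux = S₀ · cos θ_z = 2480 × 0.971195 = 2409 W/m².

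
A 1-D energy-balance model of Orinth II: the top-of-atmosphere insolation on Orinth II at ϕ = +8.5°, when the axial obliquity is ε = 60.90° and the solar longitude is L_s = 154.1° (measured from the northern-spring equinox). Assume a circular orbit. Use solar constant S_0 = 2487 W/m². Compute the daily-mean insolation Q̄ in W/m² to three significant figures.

Q̄ ≈ 795 W/m²

Solar declination: sin δ = sin ε · sin L_s = sin 60.90° × sin 154.1° = 0.38167, so δ = +22.437°.
cos h₀ = −tan(+8.5°) tan(+22.437°) = -0.0617, h₀ = 1.6325 rad.
Bracket: h₀ sin ϕ sin δ + cos ϕ cos δ sin h₀ = 1.6325×0.14781×0.38167 + 0.98902×0.92430×0.99809 = 0.092097 + 0.912405 = 1.004502.
Q̄ = (S_0/π) × [bracket] = (2487/π) × 1.004502 = 795.2 W/m².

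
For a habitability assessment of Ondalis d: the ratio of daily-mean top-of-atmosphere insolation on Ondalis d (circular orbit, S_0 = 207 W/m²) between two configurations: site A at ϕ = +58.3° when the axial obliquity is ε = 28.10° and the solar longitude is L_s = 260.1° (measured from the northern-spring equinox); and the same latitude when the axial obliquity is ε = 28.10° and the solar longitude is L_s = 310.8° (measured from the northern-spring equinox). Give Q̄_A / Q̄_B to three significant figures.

— Configuration A (ϕ=+58.3°):
Solar declination: sin δ = sin ε · sin L_s = sin 28.10° × sin 260.1° = -0.46400, so δ = -27.645°.
cos h₀ = −tan(+58.3°) tan(-27.645°) = 0.8481, h₀ = 0.5584 rad.
Bracket: h₀ sin ϕ sin δ + cos ϕ cos δ sin h₀ = 0.5584×0.85081×-0.46400 + 0.52547×0.88584×0.52984 = -0.220443 + 0.246631 = 0.026188.
Q̄ = (S_0/π) × [bracket] = (207/π) × 0.026188 = 1.7255 W/m².
— Configuration B (ϕ=+58.3°):
Solar declination: sin δ = sin ε · sin L_s = sin 28.10° × sin 310.8° = -0.35655, so δ = -20.889°.
cos h₀ = −tan(+58.3°) tan(-20.889°) = 0.6179, h₀ = 0.9047 rad.
Bracket: h₀ sin ϕ sin δ + cos ϕ cos δ sin h₀ = 0.9047×0.85081×-0.35655 + 0.52547×0.93427×0.78624 = -0.274446 + 0.385989 = 0.111543.
Q̄ = (S_0/π) × [bracket] = (207/π) × 0.111543 = 7.3496 W/m².
Ratio Q̄_A / Q̄_B = 1.7255 / 7.3496 = 0.2348.

Q̄_A / Q̄_B ≈ 0.235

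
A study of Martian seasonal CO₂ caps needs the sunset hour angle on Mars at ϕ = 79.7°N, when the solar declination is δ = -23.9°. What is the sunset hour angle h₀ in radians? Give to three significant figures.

h₀ = 0.00 rad

cos h₀ = −tan ϕ · tan δ = 2.4384 ≥ 1, so the Sun never rises (polar night) and h₀ = 0.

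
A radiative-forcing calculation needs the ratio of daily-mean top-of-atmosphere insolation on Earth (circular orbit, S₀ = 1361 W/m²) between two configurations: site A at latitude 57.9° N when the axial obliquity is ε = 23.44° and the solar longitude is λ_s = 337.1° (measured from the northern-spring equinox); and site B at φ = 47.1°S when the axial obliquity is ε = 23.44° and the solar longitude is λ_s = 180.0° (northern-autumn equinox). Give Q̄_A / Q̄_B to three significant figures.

— Configuration A (φ=+57.9°):
Solar declination: sin δ = sin ε · sin λ_s = sin 23.44° × sin 337.1° = -0.15479, so δ = -8.905°.
cos H₀ = −tan(+57.9°) tan(-8.905°) = 0.2498, H₀ = 1.3184 rad.
Bracket: H₀ sin φ sin δ + cos φ cos δ sin H₀ = 1.3184×0.84712×-0.15479 + 0.53140×0.98795×0.96831 = -0.172876 + 0.508359 = 0.335483.
Q̄ = (S₀/π) × [bracket] = (1361/π) × 0.335483 = 145.34 W/m².
— Configuration B (φ=-47.1°):
Solar declination: sin δ = sin ε · sin λ_s = sin 23.44° × sin 180.0° = 0.00000, so δ = +0.000°.
cos H₀ = −tan(-47.1°) tan(+0.000°) = 0.0000, H₀ = 1.5708 rad.
Bracket: H₀ sin φ sin δ + cos φ cos δ sin H₀ = 1.5708×-0.73254×0.00000 + 0.68072×1.00000×1.00000 = -0.000000 + 0.680720 = 0.680720.
Q̄ = (S₀/π) × [bracket] = (1361/π) × 0.680720 = 294.90 W/m².
Ratio Q̄_A / Q̄_B = 145.34 / 294.90 = 0.4928.

Q̄_A / Q̄_B ≈ 0.493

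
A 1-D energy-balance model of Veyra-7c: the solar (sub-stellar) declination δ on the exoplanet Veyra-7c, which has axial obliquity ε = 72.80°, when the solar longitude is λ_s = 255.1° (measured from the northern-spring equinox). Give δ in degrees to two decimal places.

δ = -67.39°

sin δ = sin ε · sin λ_s = sin 72.80° × sin 255.1° = -0.923158.
δ = arcsin(-0.923158) = -67.39°.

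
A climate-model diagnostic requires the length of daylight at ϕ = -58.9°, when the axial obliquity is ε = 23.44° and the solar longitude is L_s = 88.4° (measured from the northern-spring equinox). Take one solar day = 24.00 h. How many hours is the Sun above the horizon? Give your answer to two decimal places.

5.88 h

Solar declination: sin δ = sin ε · sin L_s = sin 23.44° × sin 88.4° = 0.39763, so δ = +23.430°.
cos h₀ = −tan ϕ · tan δ = −tan(-58.9°) × tan(+23.430°) = 0.7184, so h₀ = 0.7693 rad = 44.08°.
Daylight = 2h₀/(2π) × 24.00 h = (0.7693/π) × 24.00 = 5.88 h.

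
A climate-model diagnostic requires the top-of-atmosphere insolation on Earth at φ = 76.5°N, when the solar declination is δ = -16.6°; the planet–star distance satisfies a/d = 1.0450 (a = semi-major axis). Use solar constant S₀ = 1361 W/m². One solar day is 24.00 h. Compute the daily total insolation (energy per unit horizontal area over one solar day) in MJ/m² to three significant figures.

cos H₀ = −tan(+76.5°) tan(-16.600°) = 1.2417 ≥ 1 ⇒ polar night, H₀ = 0 and Q̄ = 0.
Inverse-square distance factor (a/d)² = 1.0450² = 1.092025.
Daily total = Q̄ × 24.00 h × 3600 s/h = 0.00 MJ/m².

0.00 MJ/m²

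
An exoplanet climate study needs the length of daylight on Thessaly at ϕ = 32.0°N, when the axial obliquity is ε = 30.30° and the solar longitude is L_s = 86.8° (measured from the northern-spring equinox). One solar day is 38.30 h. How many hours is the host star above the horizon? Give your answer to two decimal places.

Solar declination: sin δ = sin ε · sin L_s = sin 30.30° × sin 86.8° = 0.50374, so δ = +30.248°.
cos h₀ = −tan ϕ · tan δ = −tan(+32.0°) × tan(+30.248°) = -0.3644, so h₀ = 1.9438 rad = 111.37°.
Daylight = 2h₀/(2π) × 38.30 h = (1.9438/π) × 38.30 = 23.70 h.

23.70 h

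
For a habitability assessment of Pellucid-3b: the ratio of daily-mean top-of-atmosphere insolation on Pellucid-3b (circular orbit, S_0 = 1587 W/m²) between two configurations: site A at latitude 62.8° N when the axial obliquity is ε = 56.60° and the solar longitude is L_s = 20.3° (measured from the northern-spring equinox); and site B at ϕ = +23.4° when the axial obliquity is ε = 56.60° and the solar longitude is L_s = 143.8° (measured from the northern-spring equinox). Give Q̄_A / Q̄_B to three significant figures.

— Configuration A (ϕ=+62.8°):
Solar declination: sin δ = sin ε · sin L_s = sin 56.60° × sin 20.3° = 0.28964, so δ = +16.836°.
cos h₀ = −tan(+62.8°) tan(+16.836°) = -0.5888, h₀ = 2.2004 rad.
Bracket: h₀ sin ϕ sin δ + cos ϕ cos δ sin h₀ = 2.2004×0.88942×0.28964 + 0.45710×0.95714×0.80827 = 0.566849 + 0.353625 = 0.920474.
Q̄ = (S_0/π) × [bracket] = (1587/π) × 0.920474 = 464.98 W/m².
— Configuration B (ϕ=+23.4°):
Solar declination: sin δ = sin ε · sin L_s = sin 56.60° × sin 143.8° = 0.49307, so δ = +29.542°.
cos h₀ = −tan(+23.4°) tan(+29.542°) = -0.2453, h₀ = 1.8186 rad.
Bracket: h₀ sin ϕ sin δ + cos ϕ cos δ sin h₀ = 1.8186×0.39715×0.49307 + 0.91775×0.86999×0.96946 = 0.356123 + 0.774049 = 1.130172.
Q̄ = (S_0/π) × [bracket] = (1587/π) × 1.130172 = 570.92 W/m².
Ratio Q̄_A / Q̄_B = 464.98 / 570.92 = 0.8144.

Q̄_A / Q̄_B ≈ 0.814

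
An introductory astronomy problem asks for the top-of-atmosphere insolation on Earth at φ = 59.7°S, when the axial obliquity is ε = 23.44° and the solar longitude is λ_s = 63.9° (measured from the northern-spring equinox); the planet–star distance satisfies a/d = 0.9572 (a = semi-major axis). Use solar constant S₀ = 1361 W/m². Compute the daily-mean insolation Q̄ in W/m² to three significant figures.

Q̄ ≈ 36.5 W/m²

Solar declination: sin δ = sin ε · sin λ_s = sin 23.44° × sin 63.9° = 0.35723, so δ = +20.930°.
cos H₀ = −tan(-59.7°) tan(+20.930°) = 0.6545, H₀ = 0.8573 rad.
Bracket: H₀ sin φ sin δ + cos φ cos δ sin H₀ = 0.8573×-0.86340×0.35723 + 0.50453×0.93402×0.75606 = -0.264419 + 0.356287 = 0.091868.
Inverse-square distance factor (a/d)² = 0.9572² = 0.916232.
Q̄ = (S₀/π) × 0.916232 × [bracket] = (1361/π) × 0.916232 × 0.091868 = 36.47 W/m².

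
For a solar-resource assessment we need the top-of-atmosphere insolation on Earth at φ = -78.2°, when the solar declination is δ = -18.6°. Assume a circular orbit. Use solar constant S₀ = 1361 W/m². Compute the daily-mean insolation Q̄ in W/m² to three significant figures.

cos H₀ = −tan(-78.2°) tan(-18.600°) = -1.6109 ≤ −1 ⇒ polar day, H₀ = π.
Bracket: H₀ sin φ sin δ + cos φ cos δ sin H₀ = 3.1416×-0.97887×-0.31896 + 0.20450×0.94777×0.00000 = 0.980872 + 0.000000 = 0.980872.
Q̄ = (S₀/π) × [bracket] = (1361/π) × 0.980872 = 424.9 W/m².

Q̄ ≈ 425 W/m²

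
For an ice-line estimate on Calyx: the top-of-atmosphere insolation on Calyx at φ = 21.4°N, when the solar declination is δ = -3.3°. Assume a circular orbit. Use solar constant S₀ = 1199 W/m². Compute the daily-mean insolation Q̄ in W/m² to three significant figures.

Q̄ ≈ 342 W/m²

cos H₀ = −tan(+21.4°) tan(-3.300°) = 0.0226, H₀ = 1.5482 rad.
Bracket: H₀ sin φ sin δ + cos φ cos δ sin H₀ = 1.5482×0.36488×-0.05756 + 0.93106×0.99834×0.99974 = -0.032516 + 0.929273 = 0.896757.
Q̄ = (S₀/π) × [bracket] = (1199/π) × 0.896757 = 342.3 W/m².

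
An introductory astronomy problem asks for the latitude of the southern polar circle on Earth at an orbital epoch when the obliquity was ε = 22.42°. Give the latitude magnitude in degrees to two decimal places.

The polar circle is the lowest latitude that experiences at least one full rotation of continuous darkness at the northern-summer solstice; it lies at |ϕ| = 90° − ε = 90° − 22.42° = 67.58°.

67.58°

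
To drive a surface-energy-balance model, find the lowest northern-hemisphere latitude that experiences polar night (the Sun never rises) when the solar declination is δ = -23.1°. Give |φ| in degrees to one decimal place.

Polar night requires cos H₀ = −tan φ tan δ ≥ 1, i.e. tan φ tan δ ≤ −1.
The boundary is |tan φ| · |tan δ| = 1, so |φ| = 90° − |δ| = 90° − 23.1° = 66.9° in the northern hemisphere.

|φ| = 66.9°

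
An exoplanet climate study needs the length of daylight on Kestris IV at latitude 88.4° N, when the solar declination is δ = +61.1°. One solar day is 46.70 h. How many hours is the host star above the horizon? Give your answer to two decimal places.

Sunrise equation: cos H₀ = −tan φ · tan δ = -64.8526 ≤ −1, so the host star never sets (polar day) and H₀ = π.
Daylight = 2H₀/(2π) × 46.70 h = (3.1416/π) × 46.70 = 46.70 h.

46.70 h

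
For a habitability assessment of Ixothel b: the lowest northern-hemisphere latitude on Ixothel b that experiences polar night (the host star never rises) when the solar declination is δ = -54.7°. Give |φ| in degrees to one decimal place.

|φ| = 35.3°

Polar night requires cos H₀ = −tan φ tan δ ≥ 1, i.e. tan φ tan δ ≤ −1.
The boundary is |tan φ| · |tan δ| = 1, so |φ| = 90° − |δ| = 90° − 54.7° = 35.3° in the northern hemisphere.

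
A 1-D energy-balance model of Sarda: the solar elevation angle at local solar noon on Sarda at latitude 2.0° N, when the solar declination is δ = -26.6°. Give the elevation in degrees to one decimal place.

At local noon the hour angle is zero, so the zenith angle equals |φ − δ| = |+2.0° − (-26.600°)| = 28.600°.
Elevation = 90° − 28.600° = 61.4°.

61.4°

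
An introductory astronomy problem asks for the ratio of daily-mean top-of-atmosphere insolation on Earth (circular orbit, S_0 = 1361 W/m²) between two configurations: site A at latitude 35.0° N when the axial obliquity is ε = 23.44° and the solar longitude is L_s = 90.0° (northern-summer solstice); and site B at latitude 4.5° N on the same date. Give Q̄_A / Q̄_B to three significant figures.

— Configuration A (ϕ=+35.0°):
Solar declination: sin δ = sin ε · sin L_s = sin 23.44° × sin 90.0° = 0.39779, so δ = +23.440°.
cos h₀ = −tan(+35.0°) tan(+23.440°) = -0.3036, h₀ = 1.8793 rad.
Bracket: h₀ sin ϕ sin δ + cos ϕ cos δ sin h₀ = 1.8793×0.57358×0.39779 + 0.81915×0.91748×0.95280 = 0.428789 + 0.716080 = 1.144869.
Q̄ = (S_0/π) × [bracket] = (1361/π) × 1.144869 = 495.98 W/m².
— Configuration B (ϕ=+4.5°):
cos h₀ = −tan(+4.5°) tan(+23.440°) = -0.0341, h₀ = 1.6049 rad.
Bracket: h₀ sin ϕ sin δ + cos ϕ cos δ sin h₀ = 1.6049×0.07846×0.39779 + 0.99692×0.91748×0.99942 = 0.050090 + 0.914124 = 0.964214.
Q̄ = (S_0/π) × [bracket] = (1361/π) × 0.964214 = 417.72 W/m².
Ratio Q̄_A / Q̄_B = 495.98 / 417.72 = 1.187.

Q̄_A / Q̄_B ≈ 1.19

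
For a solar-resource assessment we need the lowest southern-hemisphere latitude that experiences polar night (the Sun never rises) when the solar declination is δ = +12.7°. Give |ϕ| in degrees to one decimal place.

Polar night requires cos h₀ = −tan ϕ tan δ ≥ 1, i.e. tan ϕ tan δ ≤ −1.
The boundary is |tan ϕ| · |tan δ| = 1, so |ϕ| = 90° − |δ| = 90° − 12.7° = 77.3° in the southern hemisphere.

|ϕ| = 77.3°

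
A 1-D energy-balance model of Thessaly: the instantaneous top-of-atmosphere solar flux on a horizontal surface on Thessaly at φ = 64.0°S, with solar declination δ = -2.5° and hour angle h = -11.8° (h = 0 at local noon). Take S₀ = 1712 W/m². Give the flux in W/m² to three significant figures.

801 W/m²

cos θ_z = sin φ sin δ + cos φ cos δ cos h = 0.039205 + 0.428699 = 0.467904.
Flux = S₀ · cos θ_z = 1712 × 0.467904 = 801.1 W/m².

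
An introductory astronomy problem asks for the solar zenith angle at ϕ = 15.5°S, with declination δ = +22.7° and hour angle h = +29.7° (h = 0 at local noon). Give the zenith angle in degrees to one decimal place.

cos θ_z = sin ϕ sin δ + cos ϕ cos δ cos h = -0.103129 + 0.772201 = 0.669072.
θ_z = arccos(0.669072) = 48.0°.

θ_z = 48.0°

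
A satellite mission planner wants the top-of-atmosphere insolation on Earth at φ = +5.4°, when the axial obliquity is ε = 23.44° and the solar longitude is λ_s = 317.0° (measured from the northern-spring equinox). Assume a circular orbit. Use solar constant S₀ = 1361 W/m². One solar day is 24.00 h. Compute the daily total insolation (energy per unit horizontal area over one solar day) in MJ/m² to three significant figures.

34.4 MJ/m²

Solar declination: sin δ = sin ε · sin λ_s = sin 23.44° × sin 317.0° = -0.27129, so δ = -15.741°.
cos H₀ = −tan(+5.4°) tan(-15.741°) = 0.0266, H₀ = 1.5441 rad.
Bracket: H₀ sin φ sin δ + cos φ cos δ sin H₀ = 1.5441×0.09411×-0.27129 + 0.99556×0.96250×0.99964 = -0.039423 + 0.957882 = 0.918459.
Q̄ = (S₀/π) × [bracket] = (1361/π) × 0.918459 = 397.89 W/m².
Daily total = Q̄ × 24.00 h × 3600 s/h = 397.89 × 24.00 × 3600 / 10⁶ = 34.38 MJ/m².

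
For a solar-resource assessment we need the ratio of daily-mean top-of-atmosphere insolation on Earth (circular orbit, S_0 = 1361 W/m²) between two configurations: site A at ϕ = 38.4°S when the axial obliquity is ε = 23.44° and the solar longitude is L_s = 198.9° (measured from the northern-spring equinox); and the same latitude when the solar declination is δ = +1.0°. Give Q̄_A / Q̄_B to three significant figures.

Q̄_A / Q̄_B ≈ 1.18

— Configuration A (ϕ=-38.4°):
Solar declination: sin δ = sin ε · sin L_s = sin 23.44° × sin 198.9° = -0.12885, so δ = -7.403°.
cos h₀ = −tan(-38.4°) tan(-7.403°) = -0.1030, h₀ = 1.6740 rad.
Bracket: h₀ sin ϕ sin δ + cos ϕ cos δ sin h₀ = 1.6740×-0.62115×-0.12885 + 0.78369×0.99166×0.99468 = 0.133979 + 0.773020 = 0.906999.
Q̄ = (S_0/π) × [bracket] = (1361/π) × 0.906999 = 392.93 W/m².
— Configuration B (ϕ=-38.4°):
cos h₀ = −tan(-38.4°) tan(+1.000°) = 0.0138, h₀ = 1.5570 rad.
Bracket: h₀ sin ϕ sin δ + cos ϕ cos δ sin h₀ = 1.5570×-0.62115×0.01745 + 0.78369×0.99985×0.99990 = -0.016876 + 0.783494 = 0.766618.
Q̄ = (S_0/π) × [bracket] = (1361/π) × 0.766618 = 332.11 W/m².
Ratio Q̄_A / Q̄_B = 392.93 / 332.11 = 1.183.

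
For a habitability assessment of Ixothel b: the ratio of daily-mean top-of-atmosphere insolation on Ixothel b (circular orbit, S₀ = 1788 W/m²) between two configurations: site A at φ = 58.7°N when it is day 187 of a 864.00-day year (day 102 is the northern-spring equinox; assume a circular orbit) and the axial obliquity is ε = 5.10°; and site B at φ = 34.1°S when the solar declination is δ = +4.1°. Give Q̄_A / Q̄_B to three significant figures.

— Configuration A (φ=+58.7°):
Solar longitude: λ_s = 360° × (187 − 102)/864.00 = 35.417°.
sin δ = sin 5.10° × sin 35.417° = 0.05152, so δ = +2.953°.
cos H₀ = −tan(+58.7°) tan(+2.953°) = -0.0848, H₀ = 1.6557 rad.
Bracket: H₀ sin φ sin δ + cos φ cos δ sin H₀ = 1.6557×0.85446×0.05152 + 0.51952×0.99867×0.99639 = 0.072887 + 0.516956 = 0.589843.
Q̄ = (S₀/π) × [bracket] = (1788/π) × 0.589843 = 335.70 W/m².
— Configuration B (φ=-34.1°):
cos H₀ = −tan(-34.1°) tan(+4.100°) = 0.0485, H₀ = 1.5222 rad.
Bracket: H₀ sin φ sin δ + cos φ cos δ sin H₀ = 1.5222×-0.56064×0.07150 + 0.82806×0.99744×0.99882 = -0.061019 + 0.824966 = 0.763947.
Q̄ = (S₀/π) × [bracket] = (1788/π) × 0.763947 = 434.79 W/m².
Ratio Q̄_A / Q̄_B = 335.70 / 434.79 = 0.7721.

Q̄_A / Q̄_B ≈ 0.772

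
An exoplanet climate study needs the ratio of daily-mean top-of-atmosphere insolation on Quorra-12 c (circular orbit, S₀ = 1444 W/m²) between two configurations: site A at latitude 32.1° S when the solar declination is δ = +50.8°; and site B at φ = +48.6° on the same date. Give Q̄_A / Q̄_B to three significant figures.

— Configuration A (φ=-32.1°):
cos H₀ = −tan(-32.1°) tan(+50.800°) = 0.7691, H₀ = 0.6933 rad.
Bracket: H₀ sin φ sin δ + cos φ cos δ sin H₀ = 0.6933×-0.53140×0.77494 + 0.84712×0.63203×0.63908 = -0.285503 + 0.342167 = 0.056664.
Q̄ = (S₀/π) × [bracket] = (1444/π) × 0.056664 = 26.045 W/m².
— Configuration B (φ=+48.6°):
cos H₀ = −tan(+48.6°) tan(+50.800°) = -1.3908 ≤ −1 ⇒ polar day, H₀ = π.
Bracket: H₀ sin φ sin δ + cos φ cos δ sin H₀ = 3.1416×0.75011×0.77494 + 0.66131×0.63203×0.00000 = 1.826181 + 0.000000 = 1.826181.
Q̄ = (S₀/π) × [bracket] = (1444/π) × 1.826181 = 839.38 W/m².
Ratio Q̄_A / Q̄_B = 26.045 / 839.38 = 0.03103.

Q̄_A / Q̄_B ≈ 0.0310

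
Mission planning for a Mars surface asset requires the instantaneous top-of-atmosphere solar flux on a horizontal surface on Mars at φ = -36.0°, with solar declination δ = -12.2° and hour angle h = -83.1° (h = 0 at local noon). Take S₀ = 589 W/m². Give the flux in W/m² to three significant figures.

129 W/m²

cos θ_z = sin φ sin δ + cos φ cos δ cos h = 0.124214 + 0.094998 = 0.219212.
Flux = S₀ · cos θ_z = 589 × 0.219212 = 129.1 W/m².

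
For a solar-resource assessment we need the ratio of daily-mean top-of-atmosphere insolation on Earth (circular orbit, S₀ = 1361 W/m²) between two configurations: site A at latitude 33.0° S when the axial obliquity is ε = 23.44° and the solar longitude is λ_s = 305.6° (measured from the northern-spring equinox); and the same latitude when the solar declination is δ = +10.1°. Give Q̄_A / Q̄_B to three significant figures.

— Configuration A (φ=-33.0°):
Solar declination: sin δ = sin ε · sin λ_s = sin 23.44° × sin 305.6° = -0.32344, so δ = -18.871°.
cos H₀ = −tan(-33.0°) tan(-18.871°) = -0.2220, H₀ = 1.7946 rad.
Bracket: H₀ sin φ sin δ + cos φ cos δ sin H₀ = 1.7946×-0.54464×-0.32344 + 0.83867×0.94625×0.97505 = 0.316134 + 0.773791 = 1.089925.
Q̄ = (S₀/π) × [bracket] = (1361/π) × 1.089925 = 472.18 W/m².
— Configuration B (φ=-33.0°):
cos H₀ = −tan(-33.0°) tan(+10.100°) = 0.1157, H₀ = 1.4549 rad.
Bracket: H₀ sin φ sin δ + cos φ cos δ sin H₀ = 1.4549×-0.54464×0.17537 + 0.83867×0.98450×0.99329 = -0.138963 + 0.820130 = 0.681167.
Q̄ = (S₀/π) × [bracket] = (1361/π) × 0.681167 = 295.10 W/m².
Ratio Q̄_A / Q̄_B = 472.18 / 295.10 = 1.600.

Q̄_A / Q̄_B ≈ 1.60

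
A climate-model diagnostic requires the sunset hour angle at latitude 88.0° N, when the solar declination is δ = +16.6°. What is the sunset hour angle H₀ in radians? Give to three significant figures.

H₀ = 3.14 rad

Sunrise equation: cos H₀ = −tan φ · tan δ = -8.5368 ≤ −1, so the Sun never sets (polar day) and H₀ = π.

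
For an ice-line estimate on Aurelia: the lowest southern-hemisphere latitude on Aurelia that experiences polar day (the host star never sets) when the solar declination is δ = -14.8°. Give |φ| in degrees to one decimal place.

|φ| = 75.2°

Polar day requires cos H₀ = −tan φ tan δ ≤ −1, i.e. tan φ tan δ ≥ 1.
The boundary is |tan φ| · |tan δ| = 1, so |φ| = 90° − |δ| = 90° − 14.8° = 75.2° in the southern hemisphere.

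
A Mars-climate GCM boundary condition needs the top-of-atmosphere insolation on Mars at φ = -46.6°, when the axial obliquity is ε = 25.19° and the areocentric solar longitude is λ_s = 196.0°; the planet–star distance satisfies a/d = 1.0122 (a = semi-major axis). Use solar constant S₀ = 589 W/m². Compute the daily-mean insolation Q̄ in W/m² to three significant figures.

sin δ = sin 25.19° × sin 196.0° = -0.11732, so δ = -6.737°.
cos H₀ = −tan(-46.6°) tan(-6.737°) = -0.1249, H₀ = 1.6960 rad.
Bracket: H₀ sin φ sin δ + cos φ cos δ sin H₀ = 1.6960×-0.72657×-0.11732 + 0.68709×0.99309×0.99217 = 0.144569 + 0.676999 = 0.821568.
Inverse-square distance factor (a/d)² = 1.0122² = 1.024549.
Q̄ = (S₀/π) × 1.024549 × [bracket] = (589/π) × 1.024549 × 0.821568 = 157.8 W/m².

Q̄ ≈ 158 W/m²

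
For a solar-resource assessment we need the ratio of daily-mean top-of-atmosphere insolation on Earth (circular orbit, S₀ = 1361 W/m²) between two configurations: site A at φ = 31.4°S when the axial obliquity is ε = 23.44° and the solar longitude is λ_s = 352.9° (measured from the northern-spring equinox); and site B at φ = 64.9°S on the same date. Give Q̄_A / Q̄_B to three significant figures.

— Configuration A (φ=-31.4°):
Solar declination: sin δ = sin ε · sin λ_s = sin 23.44° × sin 352.9° = -0.04917, so δ = -2.818°.
cos H₀ = −tan(-31.4°) tan(-2.818°) = -0.0300, H₀ = 1.6008 rad.
Bracket: H₀ sin φ sin δ + cos φ cos δ sin H₀ = 1.6008×-0.52101×-0.04917 + 0.85355×0.99879×0.99955 = 0.041009 + 0.852134 = 0.893143.
Q̄ = (S₀/π) × [bracket] = (1361/π) × 0.893143 = 386.93 W/m².
— Configuration B (φ=-64.9°):
cos H₀ = −tan(-64.9°) tan(-2.818°) = -0.1051, H₀ = 1.6761 rad.
Bracket: H₀ sin φ sin δ + cos φ cos δ sin H₀ = 1.6761×-0.90557×-0.04917 + 0.42420×0.99879×0.99446 = 0.074631 + 0.421339 = 0.495970.
Q̄ = (S₀/π) × [bracket] = (1361/π) × 0.495970 = 214.86 W/m².
Ratio Q̄_A / Q̄_B = 386.93 / 214.86 = 1.801.

Q̄_A / Q̄_B ≈ 1.80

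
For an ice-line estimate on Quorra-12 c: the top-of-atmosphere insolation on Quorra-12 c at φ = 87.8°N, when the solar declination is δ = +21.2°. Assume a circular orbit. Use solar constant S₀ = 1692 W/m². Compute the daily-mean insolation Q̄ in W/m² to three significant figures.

cos H₀ = −tan(+87.8°) tan(+21.200°) = -10.0967 ≤ −1 ⇒ polar day, H₀ = π.
Bracket: H₀ sin φ sin δ + cos φ cos δ sin H₀ = 3.1416×0.99926×0.36162 + 0.03839×0.93232×0.00000 = 1.135225 + 0.000000 = 1.135225.
Q̄ = (S₀/π) × [bracket] = (1692/π) × 1.135225 = 611.4 W/m².

Q̄ ≈ 611 W/m²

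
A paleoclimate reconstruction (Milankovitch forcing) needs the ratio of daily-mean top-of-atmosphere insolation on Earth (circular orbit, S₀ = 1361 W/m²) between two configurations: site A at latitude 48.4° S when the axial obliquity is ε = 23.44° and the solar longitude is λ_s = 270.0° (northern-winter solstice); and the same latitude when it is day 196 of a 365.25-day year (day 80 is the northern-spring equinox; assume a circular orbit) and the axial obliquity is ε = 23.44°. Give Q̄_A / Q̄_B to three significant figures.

Q̄_A / Q̄_B ≈ 4.54

— Configuration A (φ=-48.4°):
Solar declination: sin δ = sin ε · sin λ_s = sin 23.44° × sin 270.0° = -0.39779, so δ = -23.440°.
cos H₀ = −tan(-48.4°) tan(-23.440°) = -0.4883, H₀ = 2.0810 rad.
Bracket: H₀ sin φ sin δ + cos φ cos δ sin H₀ = 2.0810×-0.74780×-0.39779 + 0.66393×0.91748×0.87265 = 0.619030 + 0.531568 = 1.150598.
Q̄ = (S₀/π) × [bracket] = (1361/π) × 1.150598 = 498.46 W/m².
— Configuration B (φ=-48.4°):
Solar longitude: λ_s = 360° × (196 − 80)/365.25 = 114.333°.
sin δ = sin 23.44° × sin 114.333° = 0.36245, so δ = +21.251°.
cos H₀ = −tan(-48.4°) tan(+21.251°) = 0.4380, H₀ = 1.1174 rad.
Bracket: H₀ sin φ sin δ + cos φ cos δ sin H₀ = 1.1174×-0.74780×0.36245 + 0.66393×0.93200×0.89896 = -0.302860 + 0.556261 = 0.253401.
Q̄ = (S₀/π) × [bracket] = (1361/π) × 0.253401 = 109.78 W/m².
Ratio Q̄_A / Q̄_B = 498.46 / 109.78 = 4.541.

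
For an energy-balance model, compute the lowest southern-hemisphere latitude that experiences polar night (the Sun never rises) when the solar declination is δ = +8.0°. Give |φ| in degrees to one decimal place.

|φ| = 82.0°

Polar night requires cos H₀ = −tan φ tan δ ≥ 1, i.e. tan φ tan δ ≤ −1.
The boundary is |tan φ| · |tan δ| = 1, so |φ| = 90° − |δ| = 90° − 8.0° = 82.0° in the southern hemisphere.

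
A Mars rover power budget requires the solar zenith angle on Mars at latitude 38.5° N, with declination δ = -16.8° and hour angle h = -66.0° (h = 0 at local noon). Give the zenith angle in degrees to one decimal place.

θ_z = 82.8°

cos θ_z = sin φ sin δ + cos φ cos δ cos h = -0.179927 + 0.304730 = 0.124803.
θ_z = arccos(0.124803) = 82.8°.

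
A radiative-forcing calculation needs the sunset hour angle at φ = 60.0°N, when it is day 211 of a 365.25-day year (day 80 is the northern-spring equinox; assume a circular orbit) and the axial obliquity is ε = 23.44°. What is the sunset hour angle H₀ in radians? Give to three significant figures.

H₀ = 2.17 rad

Solar longitude: λ_s = 360° × (211 − 80)/365.25 = 129.117°.
sin δ = sin 23.44° × sin 129.117° = 0.30863, so δ = +17.977°.
cos H₀ = −tan φ · tan δ = −tan(+60.0°) × tan(+17.977°) = -0.5620, so H₀ = 2.1676 rad = 124.19°.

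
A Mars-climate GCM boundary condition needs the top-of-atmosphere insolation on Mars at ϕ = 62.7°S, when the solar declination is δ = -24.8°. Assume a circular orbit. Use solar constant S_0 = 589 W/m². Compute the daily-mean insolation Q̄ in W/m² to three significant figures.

Q̄ ≈ 222 W/m²

cos h₀ = −tan(-62.7°) tan(-24.800°) = -0.8952, h₀ = 2.6798 rad.
Bracket: h₀ sin ϕ sin δ + cos ϕ cos δ sin h₀ = 2.6798×-0.88862×-0.41945 + 0.45865×0.90778×0.44560 = 0.998846 + 0.185527 = 1.184373.
Q̄ = (S_0/π) × [bracket] = (589/π) × 1.184373 = 222.1 W/m².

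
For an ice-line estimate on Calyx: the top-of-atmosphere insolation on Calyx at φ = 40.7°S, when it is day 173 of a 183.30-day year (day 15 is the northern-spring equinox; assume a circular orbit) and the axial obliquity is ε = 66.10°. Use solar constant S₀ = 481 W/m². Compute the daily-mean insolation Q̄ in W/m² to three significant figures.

Solar longitude: λ_s = 360° × (173 − 15)/183.30 = 310.311°.
sin δ = sin 66.10° × sin 310.311° = -0.69716, so δ = -44.200°.
cos H₀ = −tan(-40.7°) tan(-44.200°) = -0.8364, H₀ = 2.5615 rad.
Bracket: H₀ sin φ sin δ + cos φ cos δ sin H₀ = 2.5615×-0.65210×-0.69716 + 0.75813×0.71692×0.54807 = 1.164504 + 0.297886 = 1.462390.
Q̄ = (S₀/π) × [bracket] = (481/π) × 1.462390 = 223.9 W/m².

Q̄ ≈ 224 W/m²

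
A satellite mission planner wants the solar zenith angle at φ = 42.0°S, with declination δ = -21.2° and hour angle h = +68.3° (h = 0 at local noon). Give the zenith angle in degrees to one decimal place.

cos θ_z = sin φ sin δ + cos φ cos δ cos h = 0.241974 + 0.256180 = 0.498154.
θ_z = arccos(0.498154) = 60.1°.

θ_z = 60.1°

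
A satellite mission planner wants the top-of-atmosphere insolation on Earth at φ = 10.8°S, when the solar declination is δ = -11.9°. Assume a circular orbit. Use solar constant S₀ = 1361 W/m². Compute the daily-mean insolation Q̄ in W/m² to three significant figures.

cos H₀ = −tan(-10.8°) tan(-11.900°) = -0.0402, H₀ = 1.6110 rad.
Bracket: H₀ sin φ sin δ + cos φ cos δ sin H₀ = 1.6110×-0.18738×-0.20620 + 0.98229×0.97851×0.99919 = 0.062245 + 0.960402 = 1.022647.
Q̄ = (S₀/π) × [bracket] = (1361/π) × 1.022647 = 443.0 W/m².

Q̄ ≈ 443 W/m²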